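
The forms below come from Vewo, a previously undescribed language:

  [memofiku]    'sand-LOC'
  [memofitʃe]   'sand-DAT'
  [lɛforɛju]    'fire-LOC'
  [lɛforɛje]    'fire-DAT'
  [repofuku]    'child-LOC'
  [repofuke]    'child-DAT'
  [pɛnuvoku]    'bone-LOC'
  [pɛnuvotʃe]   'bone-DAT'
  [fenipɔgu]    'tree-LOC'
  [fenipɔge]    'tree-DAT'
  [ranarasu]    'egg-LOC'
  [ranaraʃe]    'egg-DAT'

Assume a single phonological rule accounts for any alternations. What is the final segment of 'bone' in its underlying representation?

The root 'bone' surfaces as [pɛnuvoku] and [pɛnuvotʃe], with a stem-final [k] ~ [tʃ] alternation.
The stem 'child' ([repofuku], [repofuke]) shows [k] unchanged in both environments, so [k] cannot be basic with [tʃ] derived before the DAT suffix.
So /tʃ/ is underlying, and a rule of depalatalization — palato-alveolar /tʃ/ and /ʃ/ become [k] and [s] when no front vowel follows — gives [k].

/tʃ/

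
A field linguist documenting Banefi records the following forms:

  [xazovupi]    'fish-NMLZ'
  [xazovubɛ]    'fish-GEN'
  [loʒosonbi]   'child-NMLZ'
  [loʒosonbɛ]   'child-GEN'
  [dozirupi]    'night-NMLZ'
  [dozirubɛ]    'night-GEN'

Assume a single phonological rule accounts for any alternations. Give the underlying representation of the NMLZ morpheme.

The NMLZ morpheme has two allomorphs, [-bi] and [-pi].
The GEN suffix, which begins with [b], is invariant after every stem; so [b] is not altered by any rule here.
So the underlying form is /-pi/, and voiceless stops become voiced after a nasal.

/-pi/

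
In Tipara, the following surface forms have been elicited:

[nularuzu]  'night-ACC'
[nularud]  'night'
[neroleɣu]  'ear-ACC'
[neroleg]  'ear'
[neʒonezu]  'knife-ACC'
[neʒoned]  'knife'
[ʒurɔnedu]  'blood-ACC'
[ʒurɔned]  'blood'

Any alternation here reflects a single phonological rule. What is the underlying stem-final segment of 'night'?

The root 'night' surfaces as [nularuzu] and [nularud], with a stem-final [z] ~ [d] alternation.
Compare 'blood', with invariant [d] in [ʒurɔnedu] and [ʒurɔned]: an analysis with underlying /d/ and a rule producing [z] before the ACC suffix would wrongly predict alternation here too.
So /z/ is underlying, and a rule of word-final hardening — voiced fricatives become stops word-finally — gives [d].

/z/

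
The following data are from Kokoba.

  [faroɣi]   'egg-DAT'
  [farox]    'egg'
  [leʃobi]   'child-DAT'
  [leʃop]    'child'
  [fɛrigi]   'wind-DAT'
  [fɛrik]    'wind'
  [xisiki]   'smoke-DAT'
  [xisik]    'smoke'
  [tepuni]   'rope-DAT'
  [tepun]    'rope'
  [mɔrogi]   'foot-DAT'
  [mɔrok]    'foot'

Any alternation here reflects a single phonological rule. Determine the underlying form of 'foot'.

/mɔrog/

In [mɔrogi] and [mɔrok] the final segment of 'foot' alternates: [g] ~ [k].
But 'smoke' keeps [k] in both environments ([xisiki], [xisik]), so there is no rule changing /k/ to [g] before the DAT suffix.
So /g/ is underlying, and a rule of word-final obstruent devoicing — voiced obstruents become voiceless word-finally — gives [k].
So 'foot' = /mɔrog/.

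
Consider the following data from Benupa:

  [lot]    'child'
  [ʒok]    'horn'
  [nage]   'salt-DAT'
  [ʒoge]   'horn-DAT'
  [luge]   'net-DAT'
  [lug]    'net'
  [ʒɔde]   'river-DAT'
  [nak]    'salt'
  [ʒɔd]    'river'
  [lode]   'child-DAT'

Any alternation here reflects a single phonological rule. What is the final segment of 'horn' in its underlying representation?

The root 'horn' surfaces as [ʒok] and [ʒoge], with a stem-final [k] ~ [g] alternation.
The stem 'net' ([lug], [luge]) shows [g] unchanged in both environments, so [g] cannot be basic with [k] derived in isolation.
The underlying segment must be /k/; voiceless stops become voiced between vowels, yielding [g] there.

/k/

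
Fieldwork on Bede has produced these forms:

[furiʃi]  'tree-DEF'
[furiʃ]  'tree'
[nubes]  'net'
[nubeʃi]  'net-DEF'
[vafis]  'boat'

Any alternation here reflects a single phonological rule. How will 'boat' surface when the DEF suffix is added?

[vafiʃi]

The root 'net' surfaces as [nubeʃi] and [nubes], with a stem-final [ʃ] ~ [s] alternation.
The stem 'tree' ([furiʃi], [furiʃ]) shows [ʃ] unchanged in both environments, so [ʃ] cannot be basic with [s] derived in isolation.
The alternation reflects palatalization before a front vowel: /s/ becomes palato-alveolar [ʃ] before a front vowel. /s/ is underlying.
The one attested form of 'boat', [vafis], shows underlying /vafis/. Applying the same rule before a front vowel gives [vafiʃi].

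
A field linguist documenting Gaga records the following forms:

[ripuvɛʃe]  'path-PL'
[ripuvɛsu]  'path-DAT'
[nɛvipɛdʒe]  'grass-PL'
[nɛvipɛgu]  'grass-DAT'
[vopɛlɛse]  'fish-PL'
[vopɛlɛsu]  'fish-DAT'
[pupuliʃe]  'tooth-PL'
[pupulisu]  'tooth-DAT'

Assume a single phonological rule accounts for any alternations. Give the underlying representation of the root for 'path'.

/ripuvɛʃ/

The root 'path' surfaces as [ripuvɛʃe] and [ripuvɛsu], with a stem-final [ʃ] ~ [s] alternation.
The stem 'fish' ([vopɛlɛse], [vopɛlɛsu]) shows [s] unchanged in both environments, so [s] cannot be basic with [ʃ] derived before the PL suffix.
Therefore /ʃ/ is basic and [s] is derived by depalatalization (palato-alveolar /dʒ/ and /ʃ/ become [g] and [s] when no front vowel follows).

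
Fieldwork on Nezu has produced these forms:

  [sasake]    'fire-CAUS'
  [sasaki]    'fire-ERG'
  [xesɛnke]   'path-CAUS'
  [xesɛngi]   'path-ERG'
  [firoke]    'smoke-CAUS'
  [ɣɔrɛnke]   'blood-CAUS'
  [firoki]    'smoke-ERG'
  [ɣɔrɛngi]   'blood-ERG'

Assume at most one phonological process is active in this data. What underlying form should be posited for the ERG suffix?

/-gi/

The ERG morpheme has two allomorphs, [-gi] and [-ki].
By contrast the CAUS suffix keeps its initial [k] throughout — that segment must be underlying.
The ERG suffix is therefore /-gi/ underlyingly, with post-vocalic devoicing: voiced stops become voiceless after a vowel.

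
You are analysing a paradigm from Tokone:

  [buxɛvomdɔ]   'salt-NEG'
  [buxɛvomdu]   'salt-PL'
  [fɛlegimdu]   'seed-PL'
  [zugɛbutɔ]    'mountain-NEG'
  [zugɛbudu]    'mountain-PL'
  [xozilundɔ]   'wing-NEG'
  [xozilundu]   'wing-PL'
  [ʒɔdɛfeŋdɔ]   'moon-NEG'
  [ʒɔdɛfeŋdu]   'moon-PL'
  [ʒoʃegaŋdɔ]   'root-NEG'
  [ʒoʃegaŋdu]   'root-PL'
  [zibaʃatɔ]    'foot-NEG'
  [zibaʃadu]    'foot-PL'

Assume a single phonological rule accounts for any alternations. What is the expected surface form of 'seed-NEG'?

[fɛlegimdɔ]

The NEG morpheme has two allomorphs, [-dɔ] and [-tɔ].
By contrast the PL suffix keeps its initial [d] throughout — that segment must be underlying.
So the underlying form is /-tɔ/, and voiceless stops become voiced after a nasal.
After 'seed', which ends in a nasal, the suffix surfaces as [-dɔ], giving [fɛlegimdɔ].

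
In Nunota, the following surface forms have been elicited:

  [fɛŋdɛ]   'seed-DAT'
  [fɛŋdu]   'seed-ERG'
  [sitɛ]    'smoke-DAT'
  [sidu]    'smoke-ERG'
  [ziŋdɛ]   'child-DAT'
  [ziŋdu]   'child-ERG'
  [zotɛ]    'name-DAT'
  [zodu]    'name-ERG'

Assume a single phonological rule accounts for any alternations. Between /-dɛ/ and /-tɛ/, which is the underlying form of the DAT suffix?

/-tɛ/

The DAT suffix surfaces as [-dɛ] and [-tɛ], depending on the final segment of the stem.
By contrast the ERG suffix keeps its initial [d] throughout — that segment must be underlying.
So the underlying form is /-tɛ/, and voiceless stops become voiced after a nasal.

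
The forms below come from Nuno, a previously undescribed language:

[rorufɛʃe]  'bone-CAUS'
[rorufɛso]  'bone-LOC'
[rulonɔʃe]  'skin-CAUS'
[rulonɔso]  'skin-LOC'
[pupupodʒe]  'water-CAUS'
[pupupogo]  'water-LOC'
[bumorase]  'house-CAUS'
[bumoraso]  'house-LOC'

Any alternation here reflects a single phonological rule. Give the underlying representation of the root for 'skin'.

The stem for 'skin' ends in [ʃ] in [rulonɔʃe] but [s] in [rulonɔso].
The stem 'house' ([bumorase], [bumoraso]) shows [s] unchanged in both environments, so [s] cannot be basic with [ʃ] derived before the CAUS suffix.
The alternation reflects depalatalization: palato-alveolar /dʒ/ and /ʃ/ become [g] and [s] when no front vowel follows. /ʃ/ is underlying.

/rulonɔʃ/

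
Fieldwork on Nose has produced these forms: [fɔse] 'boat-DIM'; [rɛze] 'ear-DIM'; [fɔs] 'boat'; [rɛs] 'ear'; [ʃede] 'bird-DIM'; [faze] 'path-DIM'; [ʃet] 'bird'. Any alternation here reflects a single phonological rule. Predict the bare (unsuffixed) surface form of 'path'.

In [rɛs] and [rɛze] the final segment of 'ear' alternates: [s] ~ [z].
Compare 'boat', with invariant [s] in [fɔs] and [fɔse]: an analysis with underlying /s/ and a rule producing [z] before the DIM suffix would wrongly predict alternation here too.
The alternation reflects word-final obstruent devoicing: voiced obstruents become voiceless word-finally. /z/ is underlying.
From [faze] the stem 'path' is /faz/; word-finally this yields [fas].

[fas]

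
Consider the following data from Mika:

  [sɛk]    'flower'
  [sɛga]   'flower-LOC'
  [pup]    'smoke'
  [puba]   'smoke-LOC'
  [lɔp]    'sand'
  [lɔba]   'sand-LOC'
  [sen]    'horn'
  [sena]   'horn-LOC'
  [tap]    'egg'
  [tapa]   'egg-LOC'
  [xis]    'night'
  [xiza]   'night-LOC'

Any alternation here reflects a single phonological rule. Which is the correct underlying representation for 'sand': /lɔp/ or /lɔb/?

'sand' shows [p] ~ [b] at the end of the stem ([lɔp] vs [lɔba]).
If /p/ were underlying and a rule turned it into [b] before the LOC suffix, 'egg' would also alternate; but it has [p] in both [tap] and [tapa].
The underlying segment must be /b/; voiced obstruents become voiceless word-finally, yielding [p] there.

/lɔb/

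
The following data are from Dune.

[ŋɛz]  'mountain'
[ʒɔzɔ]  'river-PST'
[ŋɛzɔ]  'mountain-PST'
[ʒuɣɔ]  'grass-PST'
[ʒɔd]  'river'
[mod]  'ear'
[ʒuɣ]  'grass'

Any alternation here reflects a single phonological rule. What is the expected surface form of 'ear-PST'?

In [ʒɔzɔ] and [ʒɔd] the final segment of 'river' alternates: [z] ~ [d].
The stem 'mountain' ([ŋɛzɔ], [ŋɛz]) shows [z] unchanged in both environments, so [z] cannot be basic with [d] derived in isolation.
Therefore /d/ is basic and [z] is derived by intervocalic spirantization (voiced stops become fricatives between vowels).
From [mod] the stem 'ear' is /mod/; between vowels this yields [mozɔ].

[mozɔ]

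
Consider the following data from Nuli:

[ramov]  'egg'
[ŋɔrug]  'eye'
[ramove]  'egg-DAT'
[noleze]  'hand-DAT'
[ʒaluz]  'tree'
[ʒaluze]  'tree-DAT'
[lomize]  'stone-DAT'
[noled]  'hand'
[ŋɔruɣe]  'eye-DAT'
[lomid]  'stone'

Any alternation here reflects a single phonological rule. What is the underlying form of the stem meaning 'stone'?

The root 'stone' surfaces as [lomid] and [lomize], with a stem-final [d] ~ [z] alternation.
The stem 'tree' ([ʒaluz], [ʒaluze]) shows [z] unchanged in both environments, so [z] cannot be basic with [d] derived in isolation.
The alternation reflects intervocalic spirantization: voiced stops become fricatives between vowels. /d/ is underlying.

/lomid/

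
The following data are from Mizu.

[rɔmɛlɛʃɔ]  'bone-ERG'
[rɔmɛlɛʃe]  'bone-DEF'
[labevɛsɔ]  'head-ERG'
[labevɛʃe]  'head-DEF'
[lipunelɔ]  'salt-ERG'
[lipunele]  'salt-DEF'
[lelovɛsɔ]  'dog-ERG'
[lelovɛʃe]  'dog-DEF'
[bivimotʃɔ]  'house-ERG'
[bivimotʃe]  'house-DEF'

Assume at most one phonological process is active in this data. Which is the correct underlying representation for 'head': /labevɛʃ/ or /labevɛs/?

/labevɛs/

In [labevɛsɔ] and [labevɛʃe] the final segment of 'head' alternates: [s] ~ [ʃ].
But 'bone' keeps [ʃ] in both environments ([rɔmɛlɛʃɔ], [rɔmɛlɛʃe]), so there is no rule changing /ʃ/ to [s] before the ERG suffix.
The alternation reflects palatalization before a front vowel: /s/ becomes palato-alveolar [ʃ] before a front vowel. /s/ is underlying.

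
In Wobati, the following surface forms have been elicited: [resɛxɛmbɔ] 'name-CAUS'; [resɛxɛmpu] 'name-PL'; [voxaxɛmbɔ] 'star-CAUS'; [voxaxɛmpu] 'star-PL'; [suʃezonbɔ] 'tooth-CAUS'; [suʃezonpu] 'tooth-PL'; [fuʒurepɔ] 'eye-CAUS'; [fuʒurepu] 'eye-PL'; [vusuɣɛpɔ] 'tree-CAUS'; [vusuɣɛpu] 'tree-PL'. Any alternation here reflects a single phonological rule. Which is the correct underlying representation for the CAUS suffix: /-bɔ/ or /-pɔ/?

/-bɔ/

The CAUS morpheme has two allomorphs, [-bɔ] and [-pɔ].
The PL suffix, which begins with [p], is invariant after every stem; so [p] is not altered by any rule here.
The CAUS suffix is therefore /-bɔ/ underlyingly, with post-vocalic devoicing: voiced stops become voiceless after a vowel.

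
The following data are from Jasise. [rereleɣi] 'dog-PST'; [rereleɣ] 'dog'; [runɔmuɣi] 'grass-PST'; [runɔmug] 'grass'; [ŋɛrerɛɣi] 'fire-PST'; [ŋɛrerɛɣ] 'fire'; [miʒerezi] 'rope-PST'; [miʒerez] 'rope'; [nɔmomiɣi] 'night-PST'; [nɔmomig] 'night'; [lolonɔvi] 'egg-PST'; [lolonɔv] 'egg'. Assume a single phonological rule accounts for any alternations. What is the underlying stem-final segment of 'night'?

The stem for 'night' ends in [ɣ] in [nɔmomiɣi] but [g] in [nɔmomig].
But 'dog' keeps [ɣ] in both environments ([rereleɣi], [rereleɣ]), so there is no rule changing /ɣ/ to [g] in isolation.
Therefore /g/ is basic and [ɣ] is derived by intervocalic spirantization (voiced stops become fricatives between vowels).

/g/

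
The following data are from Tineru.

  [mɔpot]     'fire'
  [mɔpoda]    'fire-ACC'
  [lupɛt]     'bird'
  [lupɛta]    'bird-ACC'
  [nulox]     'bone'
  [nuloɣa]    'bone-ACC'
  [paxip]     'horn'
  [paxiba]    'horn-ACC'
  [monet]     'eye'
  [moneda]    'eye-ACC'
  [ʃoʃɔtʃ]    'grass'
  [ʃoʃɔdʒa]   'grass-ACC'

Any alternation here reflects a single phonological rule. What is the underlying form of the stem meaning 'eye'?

The root 'eye' surfaces as [monet] and [moneda], with a stem-final [t] ~ [d] alternation.
Compare 'bird', with invariant [t] in [lupɛt] and [lupɛta]: an analysis with underlying /t/ and a rule producing [d] before the ACC suffix would wrongly predict alternation here too.
Therefore /d/ is basic and [t] is derived by word-final obstruent devoicing (voiced obstruents become voiceless word-finally).

/moned/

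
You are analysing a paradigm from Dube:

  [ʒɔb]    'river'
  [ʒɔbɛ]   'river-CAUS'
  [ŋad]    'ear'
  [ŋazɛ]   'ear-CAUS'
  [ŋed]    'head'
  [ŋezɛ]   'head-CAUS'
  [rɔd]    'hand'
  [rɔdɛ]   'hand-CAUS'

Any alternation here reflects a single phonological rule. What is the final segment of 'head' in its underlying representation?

'head' shows [d] ~ [z] at the end of the stem ([ŋed] vs [ŋezɛ]).
The stem 'hand' ([rɔd], [rɔdɛ]) shows [d] unchanged in both environments, so [d] cannot be basic with [z] derived before the CAUS suffix.
The underlying segment must be /z/; voiced fricatives become stops word-finally, yielding [d] there.

/z/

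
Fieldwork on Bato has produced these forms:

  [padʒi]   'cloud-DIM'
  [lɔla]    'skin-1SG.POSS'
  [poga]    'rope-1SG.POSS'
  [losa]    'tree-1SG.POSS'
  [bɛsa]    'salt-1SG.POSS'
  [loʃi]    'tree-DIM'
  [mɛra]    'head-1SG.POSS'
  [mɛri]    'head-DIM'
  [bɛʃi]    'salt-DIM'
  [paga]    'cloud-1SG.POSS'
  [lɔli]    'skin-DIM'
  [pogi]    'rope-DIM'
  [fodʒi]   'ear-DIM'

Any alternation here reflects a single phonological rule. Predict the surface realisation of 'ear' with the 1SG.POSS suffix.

The root 'cloud' surfaces as [paga] and [padʒi], with a stem-final [g] ~ [dʒ] alternation.
Compare 'rope', with invariant [g] in [poga] and [pogi]: an analysis with underlying /g/ and a rule producing [dʒ] before the DIM suffix would wrongly predict alternation here too.
Therefore /dʒ/ is basic and [g] is derived by depalatalization (palato-alveolar /dʒ/ and /ʃ/ become [g] and [s] when no front vowel follows).
The one attested form of 'ear', [fodʒi], shows underlying /fodʒ/. Applying the same rule when no front vowel follows gives [foga].

[foga]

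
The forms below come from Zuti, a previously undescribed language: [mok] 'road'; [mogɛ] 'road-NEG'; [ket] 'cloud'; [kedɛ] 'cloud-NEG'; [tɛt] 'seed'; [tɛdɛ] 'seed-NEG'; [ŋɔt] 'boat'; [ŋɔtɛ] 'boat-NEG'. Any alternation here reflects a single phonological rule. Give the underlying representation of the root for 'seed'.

In [tɛt] and [tɛdɛ] the final segment of 'seed' alternates: [t] ~ [d].
If /t/ were underlying and a rule turned it into [d] before the NEG suffix, 'boat' would also alternate; but it has [t] in both [ŋɔt] and [ŋɔtɛ].
So /d/ is underlying, and a rule of word-final obstruent devoicing — voiced obstruents become voiceless word-finally — gives [t].

/tɛd/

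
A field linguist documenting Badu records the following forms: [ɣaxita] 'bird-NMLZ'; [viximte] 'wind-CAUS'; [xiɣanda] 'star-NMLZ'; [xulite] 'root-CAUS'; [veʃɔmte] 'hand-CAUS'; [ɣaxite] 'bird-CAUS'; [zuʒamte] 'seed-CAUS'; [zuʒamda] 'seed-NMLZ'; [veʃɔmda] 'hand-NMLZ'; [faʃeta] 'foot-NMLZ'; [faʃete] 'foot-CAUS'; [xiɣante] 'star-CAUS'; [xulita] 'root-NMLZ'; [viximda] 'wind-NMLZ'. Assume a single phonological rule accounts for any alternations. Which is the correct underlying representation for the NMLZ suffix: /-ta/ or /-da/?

/-da/

The NMLZ suffix surfaces as [-da] and [-ta], depending on the final segment of the stem.
The CAUS suffix, which begins with [t], is invariant after every stem; so [t] is not altered by any rule here.
So the underlying form is /-da/, and voiced stops become voiceless after a vowel.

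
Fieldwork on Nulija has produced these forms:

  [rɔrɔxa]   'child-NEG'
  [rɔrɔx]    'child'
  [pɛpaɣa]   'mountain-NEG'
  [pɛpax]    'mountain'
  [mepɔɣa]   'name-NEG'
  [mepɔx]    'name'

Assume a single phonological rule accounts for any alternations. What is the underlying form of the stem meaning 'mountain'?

The stem for 'mountain' ends in [ɣ] in [pɛpaɣa] but [x] in [pɛpax].
But 'child' keeps [x] in both environments ([rɔrɔxa], [rɔrɔx]), so there is no rule changing /x/ to [ɣ] before the NEG suffix.
Therefore /ɣ/ is basic and [x] is derived by word-final obstruent devoicing (voiced obstruents become voiceless word-finally).
Hence 'mountain' is /pɛpaɣ/ underlyingly.

/pɛpaɣ/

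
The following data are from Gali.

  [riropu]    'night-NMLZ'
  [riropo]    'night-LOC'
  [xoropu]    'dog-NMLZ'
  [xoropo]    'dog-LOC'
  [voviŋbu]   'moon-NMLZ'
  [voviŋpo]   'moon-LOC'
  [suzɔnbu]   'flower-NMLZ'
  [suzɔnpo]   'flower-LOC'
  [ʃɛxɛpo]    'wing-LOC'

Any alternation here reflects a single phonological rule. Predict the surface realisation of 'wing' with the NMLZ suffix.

[ʃɛxɛpu]

The NMLZ morpheme has two allomorphs, [-bu] and [-pu].
By contrast the LOC suffix keeps its initial [p] throughout — that segment must be underlying.
So the underlying form is /-bu/, and voiced stops become voiceless after a vowel.
After 'wing', which ends in a vowel, the suffix surfaces as [-pu], giving [ʃɛxɛpu].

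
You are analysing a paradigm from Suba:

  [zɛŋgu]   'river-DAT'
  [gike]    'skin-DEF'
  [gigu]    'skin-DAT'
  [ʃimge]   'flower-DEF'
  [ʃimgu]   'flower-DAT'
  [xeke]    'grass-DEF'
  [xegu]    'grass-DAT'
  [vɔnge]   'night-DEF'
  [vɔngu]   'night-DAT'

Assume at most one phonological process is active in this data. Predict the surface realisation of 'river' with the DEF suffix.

The DEF suffix surfaces as [-ge] and [-ke], depending on the final segment of the stem.
The DAT suffix, which begins with [g], is invariant after every stem; so [g] is not altered by any rule here.
The DEF suffix is therefore /-ke/ underlyingly, with post-nasal voicing: voiceless stops become voiced after a nasal.
After 'river', which ends in a nasal, the suffix surfaces as [-ge], giving [zɛŋge].

[zɛŋge]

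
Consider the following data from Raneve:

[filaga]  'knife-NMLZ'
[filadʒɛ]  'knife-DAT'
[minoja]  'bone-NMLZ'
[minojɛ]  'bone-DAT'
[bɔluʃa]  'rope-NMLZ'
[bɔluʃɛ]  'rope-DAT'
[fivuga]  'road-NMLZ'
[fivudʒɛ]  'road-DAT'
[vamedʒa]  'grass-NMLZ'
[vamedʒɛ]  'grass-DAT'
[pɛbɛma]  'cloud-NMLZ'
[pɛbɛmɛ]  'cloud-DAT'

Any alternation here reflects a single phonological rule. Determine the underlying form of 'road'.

'road' shows [g] ~ [dʒ] at the end of the stem ([fivuga] vs [fivudʒɛ]).
Compare 'grass', with invariant [dʒ] in [vamedʒa] and [vamedʒɛ]: an analysis with underlying /dʒ/ and a rule producing [g] before the NMLZ suffix would wrongly predict alternation here too.
The alternation reflects palatalization before a front vowel: /g/ becomes palato-alveolar [dʒ] before a front vowel. /g/ is underlying.
The underlying form of 'road' is therefore /fivug/.

/fivug/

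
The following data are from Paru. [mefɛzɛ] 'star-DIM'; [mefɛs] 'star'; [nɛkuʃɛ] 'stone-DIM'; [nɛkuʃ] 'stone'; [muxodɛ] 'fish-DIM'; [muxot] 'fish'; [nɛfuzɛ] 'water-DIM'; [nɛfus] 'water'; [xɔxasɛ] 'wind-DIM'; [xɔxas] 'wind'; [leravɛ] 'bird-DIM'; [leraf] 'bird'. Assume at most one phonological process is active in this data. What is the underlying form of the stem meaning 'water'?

/nɛfuz/

'water' shows [z] ~ [s] at the end of the stem ([nɛfuzɛ] vs [nɛfus]).
The stem 'wind' ([xɔxasɛ], [xɔxas]) shows [s] unchanged in both environments, so [s] cannot be basic with [z] derived before the DIM suffix.
The underlying segment must be /z/; voiced obstruents become voiceless word-finally, yielding [s] there.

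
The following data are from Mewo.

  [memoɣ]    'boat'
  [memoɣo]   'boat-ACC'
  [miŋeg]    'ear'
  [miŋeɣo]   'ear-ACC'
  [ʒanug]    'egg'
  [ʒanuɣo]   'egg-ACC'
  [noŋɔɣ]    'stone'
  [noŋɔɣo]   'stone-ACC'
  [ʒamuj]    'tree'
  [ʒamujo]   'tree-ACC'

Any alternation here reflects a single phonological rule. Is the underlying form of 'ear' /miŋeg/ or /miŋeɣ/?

/miŋeg/

The root 'ear' surfaces as [miŋeg] and [miŋeɣo], with a stem-final [g] ~ [ɣ] alternation.
If /ɣ/ were underlying and a rule turned it into [g] in isolation, 'stone' would also alternate; but it has [ɣ] in both [noŋɔɣ] and [noŋɔɣo].
The alternation reflects intervocalic spirantization: voiced stops become fricatives between vowels. /g/ is underlying.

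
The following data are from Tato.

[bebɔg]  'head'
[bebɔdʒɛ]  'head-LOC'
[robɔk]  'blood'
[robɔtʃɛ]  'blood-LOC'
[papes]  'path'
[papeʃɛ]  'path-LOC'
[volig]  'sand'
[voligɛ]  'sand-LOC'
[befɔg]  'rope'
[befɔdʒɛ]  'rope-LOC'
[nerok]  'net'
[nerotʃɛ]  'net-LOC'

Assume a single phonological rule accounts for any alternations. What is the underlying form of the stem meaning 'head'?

'head' shows [g] ~ [dʒ] at the end of the stem ([bebɔg] vs [bebɔdʒɛ]).
The stem 'sand' ([volig], [voligɛ]) shows [g] unchanged in both environments, so [g] cannot be basic with [dʒ] derived before the LOC suffix.
The alternation reflects depalatalization: palato-alveolar /tʃ/, /dʒ/ and /ʃ/ become [k], [g] and [s] when no front vowel follows. /dʒ/ is underlying.

/bebɔdʒ/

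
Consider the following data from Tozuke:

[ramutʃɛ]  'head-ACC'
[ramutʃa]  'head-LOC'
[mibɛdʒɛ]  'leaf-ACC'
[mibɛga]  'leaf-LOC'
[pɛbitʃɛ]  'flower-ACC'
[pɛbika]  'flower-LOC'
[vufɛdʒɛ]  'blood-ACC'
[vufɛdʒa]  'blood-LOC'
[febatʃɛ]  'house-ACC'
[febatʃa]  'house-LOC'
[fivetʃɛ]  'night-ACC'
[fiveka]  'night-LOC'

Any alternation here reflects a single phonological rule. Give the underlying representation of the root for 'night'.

The stem for 'night' ends in [tʃ] in [fivetʃɛ] but [k] in [fiveka].
Compare 'house', with invariant [tʃ] in [febatʃɛ] and [febatʃa]: an analysis with underlying /tʃ/ and a rule producing [k] before the LOC suffix would wrongly predict alternation here too.
So /k/ is underlying, and a rule of palatalization before a front vowel — /k/ and /g/ become palato-alveolar [tʃ] and [dʒ] before a front vowel — gives [tʃ].

/fivek/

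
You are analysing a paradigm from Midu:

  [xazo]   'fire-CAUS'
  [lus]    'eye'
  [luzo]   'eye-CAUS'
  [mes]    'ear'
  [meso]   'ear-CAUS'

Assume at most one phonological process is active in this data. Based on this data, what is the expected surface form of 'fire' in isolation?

[xas]

'eye' shows [s] ~ [z] at the end of the stem ([lus] vs [luzo]).
If /s/ were underlying and a rule turned it into [z] before the CAUS suffix, 'ear' would also alternate; but it has [s] in both [mes] and [meso].
The underlying segment must be /z/; voiced obstruents become voiceless word-finally, yielding [s] there.
From [xazo] the stem 'fire' is /xaz/; word-finally this yields [xas].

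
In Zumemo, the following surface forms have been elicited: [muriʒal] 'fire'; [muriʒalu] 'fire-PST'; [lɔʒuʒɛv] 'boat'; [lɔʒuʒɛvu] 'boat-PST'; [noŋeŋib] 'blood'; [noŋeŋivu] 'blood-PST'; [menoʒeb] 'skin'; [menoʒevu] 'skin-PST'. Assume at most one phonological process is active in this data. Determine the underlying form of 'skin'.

'skin' shows [b] ~ [v] at the end of the stem ([menoʒeb] vs [menoʒevu]).
Compare 'boat', with invariant [v] in [lɔʒuʒɛv] and [lɔʒuʒɛvu]: an analysis with underlying /v/ and a rule producing [b] in isolation would wrongly predict alternation here too.
Therefore /b/ is basic and [v] is derived by intervocalic spirantization (voiced stops become fricatives between vowels).

/menoʒeb/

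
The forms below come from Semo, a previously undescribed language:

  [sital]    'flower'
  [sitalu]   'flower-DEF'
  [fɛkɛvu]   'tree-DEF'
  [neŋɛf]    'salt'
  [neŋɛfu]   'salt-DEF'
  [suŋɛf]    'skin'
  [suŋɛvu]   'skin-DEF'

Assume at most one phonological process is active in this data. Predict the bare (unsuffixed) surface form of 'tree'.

[fɛkɛf]

The root 'skin' surfaces as [suŋɛf] and [suŋɛvu], with a stem-final [f] ~ [v] alternation.
Compare 'salt', with invariant [f] in [neŋɛf] and [neŋɛfu]: an analysis with underlying /f/ and a rule producing [v] before the DEF suffix would wrongly predict alternation here too.
The alternation reflects word-final obstruent devoicing: voiced obstruents become voiceless word-finally. /v/ is underlying.
The one attested form of 'tree', [fɛkɛvu], shows underlying /fɛkɛv/. Applying the same rule word-finally gives [fɛkɛf].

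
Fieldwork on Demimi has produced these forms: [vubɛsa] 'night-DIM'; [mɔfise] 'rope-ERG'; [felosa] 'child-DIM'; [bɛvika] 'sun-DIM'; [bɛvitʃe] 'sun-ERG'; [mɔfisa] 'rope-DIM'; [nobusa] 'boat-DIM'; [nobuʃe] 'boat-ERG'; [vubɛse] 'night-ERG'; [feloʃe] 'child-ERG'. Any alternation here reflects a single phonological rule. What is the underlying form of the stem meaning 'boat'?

/nobuʃ/

In [nobusa] and [nobuʃe] the final segment of 'boat' alternates: [s] ~ [ʃ].
If /s/ were underlying and a rule turned it into [ʃ] before the ERG suffix, 'night' would also alternate; but it has [s] in both [vubɛsa] and [vubɛse].
So /ʃ/ is underlying, and a rule of depalatalization — palato-alveolar /tʃ/ and /ʃ/ become [k] and [s] when no front vowel follows — gives [s].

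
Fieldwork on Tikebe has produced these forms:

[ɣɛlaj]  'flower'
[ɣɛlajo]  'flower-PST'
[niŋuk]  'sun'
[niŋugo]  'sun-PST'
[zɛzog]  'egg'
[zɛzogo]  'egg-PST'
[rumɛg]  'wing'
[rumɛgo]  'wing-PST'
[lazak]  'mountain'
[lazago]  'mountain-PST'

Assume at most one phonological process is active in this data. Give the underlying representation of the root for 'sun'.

In [niŋuk] and [niŋugo] the final segment of 'sun' alternates: [k] ~ [g].
Compare 'egg', with invariant [g] in [zɛzog] and [zɛzogo]: an analysis with underlying /g/ and a rule producing [k] in isolation would wrongly predict alternation here too.
So /k/ is underlying, and a rule of intervocalic voicing — voiceless stops become voiced between vowels — gives [g].

/niŋuk/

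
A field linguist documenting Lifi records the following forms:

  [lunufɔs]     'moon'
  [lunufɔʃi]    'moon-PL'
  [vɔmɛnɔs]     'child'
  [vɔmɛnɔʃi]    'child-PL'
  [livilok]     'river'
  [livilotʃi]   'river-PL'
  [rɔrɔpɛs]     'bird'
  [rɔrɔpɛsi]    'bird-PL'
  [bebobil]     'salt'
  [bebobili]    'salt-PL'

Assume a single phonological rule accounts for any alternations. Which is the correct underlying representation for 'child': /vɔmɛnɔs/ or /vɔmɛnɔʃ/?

/vɔmɛnɔʃ/

In [vɔmɛnɔs] and [vɔmɛnɔʃi] the final segment of 'child' alternates: [s] ~ [ʃ].
Compare 'bird', with invariant [s] in [rɔrɔpɛs] and [rɔrɔpɛsi]: an analysis with underlying /s/ and a rule producing [ʃ] before the PL suffix would wrongly predict alternation here too.
The underlying segment must be /ʃ/; palato-alveolar /tʃ/ and /ʃ/ become [k] and [s] when no front vowel follows, yielding [s] there.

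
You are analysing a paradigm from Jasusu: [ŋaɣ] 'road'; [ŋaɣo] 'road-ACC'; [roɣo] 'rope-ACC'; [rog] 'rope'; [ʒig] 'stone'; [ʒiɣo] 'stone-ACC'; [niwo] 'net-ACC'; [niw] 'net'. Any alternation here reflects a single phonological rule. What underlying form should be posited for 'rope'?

/rog/

'rope' shows [ɣ] ~ [g] at the end of the stem ([roɣo] vs [rog]).
The stem 'road' ([ŋaɣo], [ŋaɣ]) shows [ɣ] unchanged in both environments, so [ɣ] cannot be basic with [g] derived in isolation.
The underlying segment must be /g/; voiced stops become fricatives between vowels, yielding [ɣ] there.
So 'rope' = /rog/.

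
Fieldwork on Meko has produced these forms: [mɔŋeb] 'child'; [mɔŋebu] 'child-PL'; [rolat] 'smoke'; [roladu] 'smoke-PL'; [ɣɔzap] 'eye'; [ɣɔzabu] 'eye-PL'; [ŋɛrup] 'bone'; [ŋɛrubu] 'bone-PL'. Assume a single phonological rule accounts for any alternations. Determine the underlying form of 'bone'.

/ŋɛrup/

The root 'bone' surfaces as [ŋɛrup] and [ŋɛrubu], with a stem-final [p] ~ [b] alternation.
But 'child' keeps [b] in both environments ([mɔŋeb], [mɔŋebu]), so there is no rule changing /b/ to [p] in isolation.
The underlying segment must be /p/; voiceless stops become voiced between vowels, yielding [b] there.
Hence 'bone' is /ŋɛrup/ underlyingly.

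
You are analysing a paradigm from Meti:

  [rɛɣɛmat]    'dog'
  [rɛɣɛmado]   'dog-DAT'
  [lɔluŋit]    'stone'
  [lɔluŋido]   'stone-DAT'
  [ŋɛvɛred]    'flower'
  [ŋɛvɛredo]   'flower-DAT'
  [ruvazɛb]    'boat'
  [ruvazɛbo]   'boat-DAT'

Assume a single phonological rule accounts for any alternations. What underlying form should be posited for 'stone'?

/lɔluŋit/

In [lɔluŋit] and [lɔluŋido] the final segment of 'stone' alternates: [t] ~ [d].
The stem 'flower' ([ŋɛvɛred], [ŋɛvɛredo]) shows [d] unchanged in both environments, so [d] cannot be basic with [t] derived in isolation.
Therefore /t/ is basic and [d] is derived by intervocalic voicing (voiceless stops become voiced between vowels).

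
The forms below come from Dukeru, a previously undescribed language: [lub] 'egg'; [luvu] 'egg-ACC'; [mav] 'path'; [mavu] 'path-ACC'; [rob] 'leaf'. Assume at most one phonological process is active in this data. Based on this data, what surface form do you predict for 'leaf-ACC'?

[rovu]

In [lub] and [luvu] the final segment of 'egg' alternates: [b] ~ [v].
But 'path' keeps [v] in both environments ([mav], [mavu]), so there is no rule changing /v/ to [b] in isolation.
Therefore /b/ is basic and [v] is derived by intervocalic spirantization (voiced stops become fricatives between vowels).
The one attested form of 'leaf', [rob], shows underlying /rob/. Applying the same rule between vowels gives [rovu].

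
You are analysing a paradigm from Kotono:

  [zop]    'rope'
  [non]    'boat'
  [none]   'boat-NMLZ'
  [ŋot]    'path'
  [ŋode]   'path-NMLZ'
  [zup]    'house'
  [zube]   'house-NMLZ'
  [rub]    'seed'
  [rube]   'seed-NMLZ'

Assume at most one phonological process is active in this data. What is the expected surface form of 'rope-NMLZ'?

[zobe]

The root 'house' surfaces as [zup] and [zube], with a stem-final [p] ~ [b] alternation.
The stem 'seed' ([rub], [rube]) shows [b] unchanged in both environments, so [b] cannot be basic with [p] derived in isolation.
Therefore /p/ is basic and [b] is derived by intervocalic voicing (voiceless stops become voiced between vowels).
From [zop] the stem 'rope' is /zop/; between vowels this yields [zobe].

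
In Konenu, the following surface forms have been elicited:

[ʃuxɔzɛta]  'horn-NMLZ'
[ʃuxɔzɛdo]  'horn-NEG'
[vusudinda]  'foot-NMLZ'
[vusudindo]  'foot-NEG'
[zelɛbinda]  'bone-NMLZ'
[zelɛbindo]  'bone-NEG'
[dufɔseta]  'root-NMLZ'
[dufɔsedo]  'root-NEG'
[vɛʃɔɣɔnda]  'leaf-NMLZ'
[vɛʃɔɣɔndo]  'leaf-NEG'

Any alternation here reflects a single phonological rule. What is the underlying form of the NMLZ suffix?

/-ta/

The NMLZ suffix surfaces as [-da] and [-ta], depending on the final segment of the stem.
By contrast the NEG suffix keeps its initial [d] throughout — that segment must be underlying.
The NMLZ suffix is therefore /-ta/ underlyingly, with post-nasal voicing: voiceless stops become voiced after a nasal.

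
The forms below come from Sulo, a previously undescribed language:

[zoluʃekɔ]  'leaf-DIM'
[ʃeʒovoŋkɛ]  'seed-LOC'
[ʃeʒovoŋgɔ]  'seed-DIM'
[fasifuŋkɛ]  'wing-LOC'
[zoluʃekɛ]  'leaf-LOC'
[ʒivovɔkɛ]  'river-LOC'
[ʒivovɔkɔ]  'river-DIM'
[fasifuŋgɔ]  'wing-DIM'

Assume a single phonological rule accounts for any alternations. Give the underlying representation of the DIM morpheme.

The DIM morpheme has two allomorphs, [-gɔ] and [-kɔ].
The LOC suffix, which begins with [k], is invariant after every stem; so [k] is not altered by any rule here.
The DIM suffix is therefore /-gɔ/ underlyingly, with post-vocalic devoicing: voiced stops become voiceless after a vowel.

/-gɔ/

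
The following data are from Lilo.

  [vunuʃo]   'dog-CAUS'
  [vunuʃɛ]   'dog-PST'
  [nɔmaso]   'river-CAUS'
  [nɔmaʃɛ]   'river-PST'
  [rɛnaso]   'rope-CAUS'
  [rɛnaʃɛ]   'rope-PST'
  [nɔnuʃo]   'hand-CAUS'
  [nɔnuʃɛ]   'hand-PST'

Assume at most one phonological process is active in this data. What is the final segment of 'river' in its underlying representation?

'river' shows [s] ~ [ʃ] at the end of the stem ([nɔmaso] vs [nɔmaʃɛ]).
If /ʃ/ were underlying and a rule turned it into [s] before the CAUS suffix, 'hand' would also alternate; but it has [ʃ] in both [nɔnuʃo] and [nɔnuʃɛ].
So /s/ is underlying, and a rule of palatalization before a front vowel — /s/ becomes palato-alveolar [ʃ] before a front vowel — gives [ʃ].

/s/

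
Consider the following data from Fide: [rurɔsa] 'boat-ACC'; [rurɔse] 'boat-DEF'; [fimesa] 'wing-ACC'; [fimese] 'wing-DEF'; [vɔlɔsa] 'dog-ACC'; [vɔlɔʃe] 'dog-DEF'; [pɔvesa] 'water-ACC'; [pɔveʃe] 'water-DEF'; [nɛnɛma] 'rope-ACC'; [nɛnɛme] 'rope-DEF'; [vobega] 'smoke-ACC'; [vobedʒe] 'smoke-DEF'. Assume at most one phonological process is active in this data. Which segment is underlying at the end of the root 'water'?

'water' shows [s] ~ [ʃ] at the end of the stem ([pɔvesa] vs [pɔveʃe]).
If /s/ were underlying and a rule turned it into [ʃ] before the DEF suffix, 'wing' would also alternate; but it has [s] in both [fimesa] and [fimese].
The alternation reflects depalatalization: palato-alveolar /dʒ/ and /ʃ/ become [g] and [s] when no front vowel follows. /ʃ/ is underlying.

/ʃ/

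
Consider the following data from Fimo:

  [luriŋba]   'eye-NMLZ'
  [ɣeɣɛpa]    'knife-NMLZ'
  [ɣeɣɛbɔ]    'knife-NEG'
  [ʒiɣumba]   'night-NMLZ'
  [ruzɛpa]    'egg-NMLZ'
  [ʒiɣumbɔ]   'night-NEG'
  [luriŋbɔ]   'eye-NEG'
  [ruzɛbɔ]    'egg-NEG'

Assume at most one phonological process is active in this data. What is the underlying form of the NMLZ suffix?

The NMLZ suffix surfaces as [-ba] and [-pa], depending on the final segment of the stem.
The NEG suffix, which begins with [b], is invariant after every stem; so [b] is not altered by any rule here.
So the underlying form is /-pa/, and voiceless stops become voiced after a nasal.

/-pa/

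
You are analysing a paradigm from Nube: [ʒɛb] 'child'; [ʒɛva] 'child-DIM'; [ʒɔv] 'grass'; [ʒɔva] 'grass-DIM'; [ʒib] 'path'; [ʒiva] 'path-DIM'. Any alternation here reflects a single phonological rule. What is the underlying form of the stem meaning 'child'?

In [ʒɛb] and [ʒɛva] the final segment of 'child' alternates: [b] ~ [v].
Compare 'grass', with invariant [v] in [ʒɔv] and [ʒɔva]: an analysis with underlying /v/ and a rule producing [b] in isolation would wrongly predict alternation here too.
Therefore /b/ is basic and [v] is derived by intervocalic spirantization (voiced stops become fricatives between vowels).

/ʒɛb/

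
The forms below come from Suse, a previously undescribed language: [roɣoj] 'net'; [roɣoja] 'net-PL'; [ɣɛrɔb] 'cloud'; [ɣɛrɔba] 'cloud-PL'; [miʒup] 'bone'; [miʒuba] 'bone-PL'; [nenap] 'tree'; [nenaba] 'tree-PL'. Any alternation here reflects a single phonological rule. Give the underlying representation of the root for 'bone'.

In [miʒup] and [miʒuba] the final segment of 'bone' alternates: [p] ~ [b].
If /b/ were underlying and a rule turned it into [p] in isolation, 'cloud' would also alternate; but it has [b] in both [ɣɛrɔb] and [ɣɛrɔba].
The underlying segment must be /p/; voiceless stops become voiced between vowels, yielding [b] there.
So 'bone' = /miʒup/.

/miʒup/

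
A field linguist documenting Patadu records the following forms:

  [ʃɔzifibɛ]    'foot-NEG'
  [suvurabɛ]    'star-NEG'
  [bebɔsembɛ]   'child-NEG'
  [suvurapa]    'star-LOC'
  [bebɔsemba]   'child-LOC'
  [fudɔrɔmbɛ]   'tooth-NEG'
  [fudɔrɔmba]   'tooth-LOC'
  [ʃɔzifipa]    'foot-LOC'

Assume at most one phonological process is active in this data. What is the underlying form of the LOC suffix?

/-pa/

The LOC suffix surfaces as [-ba] and [-pa], depending on the final segment of the stem.
The NEG suffix, which begins with [b], is invariant after every stem; so [b] is not altered by any rule here.
The LOC suffix is therefore /-pa/ underlyingly, with post-nasal voicing: voiceless stops become voiced after a nasal.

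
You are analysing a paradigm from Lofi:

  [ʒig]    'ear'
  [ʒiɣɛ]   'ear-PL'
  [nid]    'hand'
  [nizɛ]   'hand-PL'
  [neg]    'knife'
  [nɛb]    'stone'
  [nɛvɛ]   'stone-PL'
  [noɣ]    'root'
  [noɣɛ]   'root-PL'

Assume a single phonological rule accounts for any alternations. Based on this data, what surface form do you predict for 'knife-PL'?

In [ʒig] and [ʒiɣɛ] the final segment of 'ear' alternates: [g] ~ [ɣ].
Compare 'root', with invariant [ɣ] in [noɣ] and [noɣɛ]: an analysis with underlying /ɣ/ and a rule producing [g] in isolation would wrongly predict alternation here too.
The underlying segment must be /g/; voiced stops become fricatives between vowels, yielding [ɣ] there.
The one attested form of 'knife', [neg], shows underlying /neg/. Applying the same rule between vowels gives [neɣɛ].

[neɣɛ]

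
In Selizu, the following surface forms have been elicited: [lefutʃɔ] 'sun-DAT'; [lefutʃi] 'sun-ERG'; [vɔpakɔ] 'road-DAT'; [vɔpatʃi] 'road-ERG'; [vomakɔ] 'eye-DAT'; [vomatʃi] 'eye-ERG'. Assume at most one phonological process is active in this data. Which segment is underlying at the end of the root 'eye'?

The root 'eye' surfaces as [vomakɔ] and [vomatʃi], with a stem-final [k] ~ [tʃ] alternation.
The stem 'sun' ([lefutʃɔ], [lefutʃi]) shows [tʃ] unchanged in both environments, so [tʃ] cannot be basic with [k] derived before the DAT suffix.
Therefore /k/ is basic and [tʃ] is derived by palatalization before a front vowel (/k/ becomes palato-alveolar [tʃ] before a front vowel).

/k/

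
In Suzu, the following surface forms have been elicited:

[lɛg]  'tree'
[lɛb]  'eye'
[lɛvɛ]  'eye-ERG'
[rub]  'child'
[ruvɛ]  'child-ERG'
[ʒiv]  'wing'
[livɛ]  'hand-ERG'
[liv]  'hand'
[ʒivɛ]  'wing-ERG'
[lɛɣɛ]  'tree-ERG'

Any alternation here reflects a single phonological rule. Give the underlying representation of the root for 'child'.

/rub/

The stem for 'child' ends in [b] in [rub] but [v] in [ruvɛ].
Compare 'hand', with invariant [v] in [liv] and [livɛ]: an analysis with underlying /v/ and a rule producing [b] in isolation would wrongly predict alternation here too.
The alternation reflects intervocalic spirantization: voiced stops become fricatives between vowels. /b/ is underlying.
Hence 'child' is /rub/ underlyingly.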